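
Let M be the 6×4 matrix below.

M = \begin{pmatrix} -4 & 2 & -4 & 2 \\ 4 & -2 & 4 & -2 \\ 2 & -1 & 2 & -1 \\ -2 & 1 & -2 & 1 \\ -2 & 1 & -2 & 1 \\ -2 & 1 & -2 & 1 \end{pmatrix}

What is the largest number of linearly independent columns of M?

Row reduce to echelon form.
R2 ← R2 + R1: [0, 0, 0, 0]
R3 ← R3 + (1/2)·R1: [0, 0, 0, 0]
R4 ← R4 − (1/2)·R1: [0, 0, 0, 0]
R5 ← R5 − (1/2)·R1: [0, 0, 0, 0]
R6 ← R6 − (1/2)·R1: [0, 0, 0, 0]
Echelon form has 1 nonzero row, so rank(M) = 1.
The rank gives the maximum number of linearly independent columns: 1.

1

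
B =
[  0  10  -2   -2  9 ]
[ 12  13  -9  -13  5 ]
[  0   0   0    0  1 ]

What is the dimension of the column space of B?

Row reduce to echelon form.
Swap R1 ↔ R2
Echelon form has 3 nonzero rows, so rank(B) = 3.
The column space has dimension equal to the rank: 3.

3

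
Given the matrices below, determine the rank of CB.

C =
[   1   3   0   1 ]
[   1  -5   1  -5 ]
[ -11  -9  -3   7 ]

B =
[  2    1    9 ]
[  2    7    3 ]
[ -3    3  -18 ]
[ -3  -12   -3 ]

2

First compute CB:
[[  5,  10,  15],
 [  4,  29,  -9],
 [-52, -167, -93]]
Now row reduce the product.
R2 ← R2 − (4/5)·R1: [0, 21, -21]
R3 ← R3 + (52/5)·R1: [0, -63, 63]
R3 ← R3 + (3)·R2: [0, 0, 0]
2 nonzero rows, so rank(CB) = 2.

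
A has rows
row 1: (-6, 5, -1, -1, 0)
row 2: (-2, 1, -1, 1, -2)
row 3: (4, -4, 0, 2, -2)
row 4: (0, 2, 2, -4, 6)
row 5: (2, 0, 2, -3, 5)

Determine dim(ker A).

3

Row reduce to echelon form.
R2 ← R2 − (1/3)·R1: [0, -2/3, -2/3, 4/3, -2]
R3 ← R3 + (2/3)·R1: [0, -2/3, -2/3, 4/3, -2]
R5 ← R5 + (1/3)·R1: [0, 5/3, 5/3, -10/3, 5]
R3 ← R3 − R2: [0, 0, 0, 0, 0]
R4 ← R4 + (3)·R2: [0, 0, 0, 0, 0]
R5 ← R5 + (5/2)·R2: [0, 0, 0, 0, 0]
2 nonzero rows, so rank(A) = 2.
A has 5 columns; by rank–nullity, nullity = 5 − 2 = 3.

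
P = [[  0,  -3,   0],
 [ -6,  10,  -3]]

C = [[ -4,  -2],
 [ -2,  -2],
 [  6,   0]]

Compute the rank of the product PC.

First compute PC:
[[  6,   6],
 [-14,  -8]]
Now row reduce the product.
R2 ← R2 + (7/3)·R1: [0, 6]
2 nonzero rows, so rank(PC) = 2.

2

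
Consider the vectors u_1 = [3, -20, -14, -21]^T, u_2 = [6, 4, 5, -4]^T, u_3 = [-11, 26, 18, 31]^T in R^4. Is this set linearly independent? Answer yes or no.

yes

Form the matrix with these vectors as rows and row reduce.
R2 ← R2 − (2)·R1: [0, 44, 33, 38]
R3 ← R3 + (11/3)·R1: [0, -142/3, -100/3, -46]
R3 ← R3 + (71/66)·R2: [0, 0, 13/6, -169/33]
3 nonzero rows, so the 3 vectors span a space of dimension 3.
Since 3 = 3, the vectors are linearly independent.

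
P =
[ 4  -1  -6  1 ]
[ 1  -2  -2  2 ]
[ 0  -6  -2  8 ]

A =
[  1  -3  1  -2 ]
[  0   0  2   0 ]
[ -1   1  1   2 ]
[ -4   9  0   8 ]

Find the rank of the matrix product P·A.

3

First compute PA:
[[  6,  -9,  -4, -12],
 [ -5,  13,  -5,  10],
 [-30,  70, -14,  60]]
Now row reduce the product.
R2 ← R2 + (5/6)·R1: [0, 11/2, -25/3, 0]
R3 ← R3 + (5)·R1: [0, 25, -34, 0]
R3 ← R3 − (50/11)·R2: [0, 0, 128/33, 0]
3 nonzero rows, so rank(PA) = 3.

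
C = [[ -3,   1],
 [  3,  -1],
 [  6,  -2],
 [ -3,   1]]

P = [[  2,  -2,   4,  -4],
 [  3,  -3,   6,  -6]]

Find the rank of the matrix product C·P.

1

First compute CP:
[[ -3,   3,  -6,   6],
 [  3,  -3,   6,  -6],
 [  6,  -6,  12, -12],
 [ -3,   3,  -6,   6]]
Now row reduce the product.
R2 ← R2 + R1: [0, 0, 0, 0]
R3 ← R3 + (2)·R1: [0, 0, 0, 0]
R4 ← R4 − R1: [0, 0, 0, 0]
1 nonzero row, so rank(CP) = 1.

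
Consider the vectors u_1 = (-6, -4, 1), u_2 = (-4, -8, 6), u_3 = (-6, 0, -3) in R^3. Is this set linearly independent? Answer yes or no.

no

Form the matrix with these vectors as rows and row reduce.
R2 ← R2 − (2/3)·R1: [0, -16/3, 16/3]
R3 ← R3 − R1: [0, 4, -4]
R3 ← R3 + (3/4)·R2: [0, 0, 0]
2 nonzero rows, so the 3 vectors span a space of dimension 2.
Since 2 < 3, the vectors are linearly dependent.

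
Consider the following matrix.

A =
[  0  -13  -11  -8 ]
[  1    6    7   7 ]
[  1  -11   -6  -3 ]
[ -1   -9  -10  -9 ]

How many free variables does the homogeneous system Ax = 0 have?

Row reduce to echelon form.
Swap R1 ↔ R2
R3 ← R3 − R1: [0, -17, -13, -10]
R4 ← R4 + R1: [0, -3, -3, -2]
R3 ← R3 − (17/13)·R2: [0, 0, 18/13, 6/13]
R4 ← R4 − (3/13)·R2: [0, 0, -6/13, -2/13]
R4 ← R4 + (1/3)·R3: [0, 0, 0, 0]
3 nonzero rows, so rank(A) = 3.
A has 4 columns; by rank–nullity, nullity = 4 − 3 = 1.

1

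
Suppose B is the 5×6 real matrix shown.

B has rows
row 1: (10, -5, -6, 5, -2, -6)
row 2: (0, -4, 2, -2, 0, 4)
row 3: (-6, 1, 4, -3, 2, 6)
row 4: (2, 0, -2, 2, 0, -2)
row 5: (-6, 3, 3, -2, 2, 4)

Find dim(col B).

3

Row reduce to echelon form.
R3 ← R3 + (3/5)·R1: [0, -2, 2/5, 0, 4/5, 12/5]
R4 ← R4 − (1/5)·R1: [0, 1, -4/5, 1, 2/5, -4/5]
R5 ← R5 + (3/5)·R1: [0, 0, -3/5, 1, 4/5, 2/5]
R3 ← R3 − (1/2)·R2: [0, 0, -3/5, 1, 4/5, 2/5]
R4 ← R4 + (1/4)·R2: [0, 0, -3/10, 1/2, 2/5, 1/5]
R4 ← R4 − (1/2)·R3: [0, 0, 0, 0, 0, 0]
R5 ← R5 − R3: [0, 0, 0, 0, 0, 0]
Echelon form has 3 nonzero rows, so rank(B) = 3.
The column space has dimension equal to the rank: 3.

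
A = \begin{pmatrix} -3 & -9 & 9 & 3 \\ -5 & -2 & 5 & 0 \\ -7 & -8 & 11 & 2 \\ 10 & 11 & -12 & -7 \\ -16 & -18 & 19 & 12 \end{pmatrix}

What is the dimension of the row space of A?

Row reduce to echelon form.
R2 ← R2 − (5/3)·R1: [0, 13, -10, -5]
R3 ← R3 − (7/3)·R1: [0, 13, -10, -5]
R4 ← R4 + (10/3)·R1: [0, -19, 18, 3]
R5 ← R5 − (16/3)·R1: [0, 30, -29, -4]
R3 ← R3 − R2: [0, 0, 0, 0]
R4 ← R4 + (19/13)·R2: [0, 0, 44/13, -56/13]
R5 ← R5 − (30/13)·R2: [0, 0, -77/13, 98/13]
Swap R3 ↔ R4
R5 ← R5 + (7/4)·R3: [0, 0, 0, 0]
Echelon form has 3 nonzero rows, so rank(A) = 3.
The row space has dimension equal to the rank: 3.

3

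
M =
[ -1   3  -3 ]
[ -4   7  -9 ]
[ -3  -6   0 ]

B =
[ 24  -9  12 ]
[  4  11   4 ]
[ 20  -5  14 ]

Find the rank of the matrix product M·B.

2

First compute MB:
[[-72,  57, -42],
 [-248, 158, -146],
 [-96, -39, -60]]
Now row reduce the product.
R2 ← R2 − (31/9)·R1: [0, -115/3, -4/3]
R3 ← R3 − (4/3)·R1: [0, -115, -4]
R3 ← R3 − (3)·R2: [0, 0, 0]
2 nonzero rows, so rank(MB) = 2.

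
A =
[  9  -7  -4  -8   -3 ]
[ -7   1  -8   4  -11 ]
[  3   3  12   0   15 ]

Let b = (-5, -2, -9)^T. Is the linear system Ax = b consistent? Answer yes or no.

no

Row reduce the augmented matrix [A | b].
R2 ← R2 + (7/9)·R1: [0, -40/9, -100/9, -20/9, -40/3, -53/9]
R3 ← R3 − (1/3)·R1: [0, 16/3, 40/3, 8/3, 16, -22/3]
R3 ← R3 + (6/5)·R2: [0, 0, 0, 0, 0, -72/5]
The echelon form has 3 nonzero rows; the last pivot sits in the augmented column, so rank(A) = 2 but rank([A|b]) = 3.
Since the ranks differ, the system is inconsistent.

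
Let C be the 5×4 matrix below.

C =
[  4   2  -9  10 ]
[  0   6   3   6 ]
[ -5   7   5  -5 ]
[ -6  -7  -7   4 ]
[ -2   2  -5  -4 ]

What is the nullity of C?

0

Row reduce to echelon form.
R3 ← R3 + (5/4)·R1: [0, 19/2, -25/4, 15/2]
R4 ← R4 + (3/2)·R1: [0, -4, -41/2, 19]
R5 ← R5 + (1/2)·R1: [0, 3, -19/2, 1]
R3 ← R3 − (19/12)·R2: [0, 0, -11, -2]
R4 ← R4 + (2/3)·R2: [0, 0, -37/2, 23]
R5 ← R5 − (1/2)·R2: [0, 0, -11, -2]
R4 ← R4 − (37/22)·R3: [0, 0, 0, 290/11]
R5 ← R5 − R3: [0, 0, 0, 0]
4 nonzero rows, so rank(C) = 4.
C has 4 columns; by rank–nullity, nullity = 4 − 4 = 0.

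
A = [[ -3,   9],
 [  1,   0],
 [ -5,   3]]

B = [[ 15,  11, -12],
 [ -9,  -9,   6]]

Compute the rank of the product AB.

First compute AB:
[[-126, -114,  90],
 [ 15,  11, -12],
 [-102, -82,  78]]
Now row reduce the product.
R2 ← R2 + (5/42)·R1: [0, -18/7, -9/7]
R3 ← R3 − (17/21)·R1: [0, 72/7, 36/7]
R3 ← R3 + (4)·R2: [0, 0, 0]
2 nonzero rows, so rank(AB) = 2.

2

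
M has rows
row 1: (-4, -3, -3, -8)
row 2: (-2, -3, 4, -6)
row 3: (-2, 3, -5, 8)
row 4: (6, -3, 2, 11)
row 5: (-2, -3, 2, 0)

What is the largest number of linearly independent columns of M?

Row reduce to echelon form.
R2 ← R2 − (1/2)·R1: [0, -3/2, 11/2, -2]
R3 ← R3 − (1/2)·R1: [0, 9/2, -7/2, 12]
R4 ← R4 + (3/2)·R1: [0, -15/2, -5/2, -1]
R5 ← R5 − (1/2)·R1: [0, -3/2, 7/2, 4]
R3 ← R3 + (3)·R2: [0, 0, 13, 6]
R4 ← R4 − (5)·R2: [0, 0, -30, 9]
R5 ← R5 − R2: [0, 0, -2, 6]
R4 ← R4 + (30/13)·R3: [0, 0, 0, 297/13]
R5 ← R5 + (2/13)·R3: [0, 0, 0, 90/13]
R5 ← R5 − (10/33)·R4: [0, 0, 0, 0]
Echelon form has 4 nonzero rows, so rank(M) = 4.
The rank gives the maximum number of linearly independent columns: 4.

4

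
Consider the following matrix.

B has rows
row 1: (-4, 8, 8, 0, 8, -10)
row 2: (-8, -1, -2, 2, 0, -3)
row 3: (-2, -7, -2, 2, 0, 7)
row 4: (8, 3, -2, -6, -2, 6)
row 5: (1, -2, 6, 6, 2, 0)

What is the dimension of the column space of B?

5

Row reduce to echelon form.
R2 ← R2 − (2)·R1: [0, -17, -18, 2, -16, 17]
R3 ← R3 − (1/2)·R1: [0, -11, -6, 2, -4, 12]
R4 ← R4 + (2)·R1: [0, 19, 14, -6, 14, -14]
R5 ← R5 + (1/4)·R1: [0, 0, 8, 6, 4, -5/2]
R3 ← R3 − (11/17)·R2: [0, 0, 96/17, 12/17, 108/17, 1]
R4 ← R4 + (19/17)·R2: [0, 0, -104/17, -64/17, -66/17, 5]
R4 ← R4 + (13/12)·R3: [0, 0, 0, -3, 3, 73/12]
R5 ← R5 − (17/12)·R3: [0, 0, 0, 5, -5, -47/12]
R5 ← R5 + (5/3)·R4: [0, 0, 0, 0, 0, 56/9]
Echelon form has 5 nonzero rows, so rank(B) = 5.
The column space has dimension equal to the rank: 5.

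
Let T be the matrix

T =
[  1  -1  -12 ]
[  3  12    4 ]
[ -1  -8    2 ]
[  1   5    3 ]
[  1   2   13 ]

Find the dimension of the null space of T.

Row reduce to echelon form.
R2 ← R2 − (3)·R1: [0, 15, 40]
R3 ← R3 + R1: [0, -9, -10]
R4 ← R4 − R1: [0, 6, 15]
R5 ← R5 − R1: [0, 3, 25]
R3 ← R3 + (3/5)·R2: [0, 0, 14]
R4 ← R4 − (2/5)·R2: [0, 0, -1]
R5 ← R5 − (1/5)·R2: [0, 0, 17]
R4 ← R4 + (1/14)·R3: [0, 0, 0]
R5 ← R5 − (17/14)·R3: [0, 0, 0]
3 nonzero rows, so rank(T) = 3.
T has 3 columns; by rank–nullity, nullity = 3 − 3 = 0.

0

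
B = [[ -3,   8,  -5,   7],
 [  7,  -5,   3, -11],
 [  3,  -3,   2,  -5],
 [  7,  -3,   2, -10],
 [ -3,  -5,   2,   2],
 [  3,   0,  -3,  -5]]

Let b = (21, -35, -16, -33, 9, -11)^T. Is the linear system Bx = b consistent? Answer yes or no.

Row reduce the augmented matrix [B | b].
R2 ← R2 + (7/3)·R1: [0, 41/3, -26/3, 16/3, 14]
R3 ← R3 + R1: [0, 5, -3, 2, 5]
R4 ← R4 + (7/3)·R1: [0, 47/3, -29/3, 19/3, 16]
R5 ← R5 − R1: [0, -13, 7, -5, -12]
R6 ← R6 + R1: [0, 8, -8, 2, 10]
R3 ← R3 − (15/41)·R2: [0, 0, 7/41, 2/41, -5/41]
R4 ← R4 − (47/41)·R2: [0, 0, 11/41, 9/41, -2/41]
R5 ← R5 + (39/41)·R2: [0, 0, -51/41, 3/41, 54/41]
R6 ← R6 − (24/41)·R2: [0, 0, -120/41, -46/41, 74/41]
R4 ← R4 − (11/7)·R3: [0, 0, 0, 1/7, 1/7]
R5 ← R5 + (51/7)·R3: [0, 0, 0, 3/7, 3/7]
R6 ← R6 + (120/7)·R3: [0, 0, 0, -2/7, -2/7]
R5 ← R5 − (3)·R4: [0, 0, 0, 0, 0]
R6 ← R6 + (2)·R4: [0, 0, 0, 0, 0]
The echelon form has 4 nonzero rows, and every pivot lies in the first 4 columns, so rank(B) = rank([B|b]) = 4.
The system is consistent.

yes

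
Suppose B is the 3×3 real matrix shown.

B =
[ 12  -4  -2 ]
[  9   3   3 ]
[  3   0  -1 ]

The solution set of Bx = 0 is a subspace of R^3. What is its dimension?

Row reduce to echelon form.
R2 ← R2 − (3/4)·R1: [0, 6, 9/2]
R3 ← R3 − (1/4)·R1: [0, 1, -1/2]
R3 ← R3 − (1/6)·R2: [0, 0, -5/4]
3 nonzero rows, so rank(B) = 3.
B has 3 columns; by rank–nullity, nullity = 3 − 3 = 0.

0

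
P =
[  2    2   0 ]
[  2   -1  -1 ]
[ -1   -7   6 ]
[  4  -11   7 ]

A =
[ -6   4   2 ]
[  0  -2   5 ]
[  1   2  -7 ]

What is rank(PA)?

First compute PA:
[[-12,   4,  14],
 [-13,   8,   6],
 [ 12,  22, -79],
 [-17,  52, -96]]
Now row reduce the product.
R2 ← R2 − (13/12)·R1: [0, 11/3, -55/6]
R3 ← R3 + R1: [0, 26, -65]
R4 ← R4 − (17/12)·R1: [0, 139/3, -695/6]
R3 ← R3 − (78/11)·R2: [0, 0, 0]
R4 ← R4 − (139/11)·R2: [0, 0, 0]
2 nonzero rows, so rank(PA) = 2.

2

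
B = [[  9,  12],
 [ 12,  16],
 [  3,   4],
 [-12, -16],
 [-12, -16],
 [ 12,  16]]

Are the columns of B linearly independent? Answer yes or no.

no

Row reduce B to echelon form.
R2 ← R2 − (4/3)·R1: [0, 0]
R3 ← R3 − (1/3)·R1: [0, 0]
R4 ← R4 + (4/3)·R1: [0, 0]
R5 ← R5 + (4/3)·R1: [0, 0]
R6 ← R6 − (4/3)·R1: [0, 0]
1 pivot among 2 columns.
Only 1 < 2 pivot columns, so the columns are linearly dependent.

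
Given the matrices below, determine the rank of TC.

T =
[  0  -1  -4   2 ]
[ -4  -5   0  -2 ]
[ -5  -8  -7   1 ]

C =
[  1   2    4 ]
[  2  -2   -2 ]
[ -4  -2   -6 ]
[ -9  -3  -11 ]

2

First compute TC:
[[ -4,   4,   4],
 [  4,   8,  16],
 [ -2,  17,  27]]
Now row reduce the product.
R2 ← R2 + R1: [0, 12, 20]
R3 ← R3 − (1/2)·R1: [0, 15, 25]
R3 ← R3 − (5/4)·R2: [0, 0, 0]
2 nonzero rows, so rank(TC) = 2.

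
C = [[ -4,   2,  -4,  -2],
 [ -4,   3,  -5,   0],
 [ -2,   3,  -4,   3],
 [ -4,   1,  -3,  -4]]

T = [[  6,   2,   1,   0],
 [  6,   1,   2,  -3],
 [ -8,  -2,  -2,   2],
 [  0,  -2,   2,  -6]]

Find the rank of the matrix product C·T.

First compute CT:
[[ 20,   6,   4,  -2],
 [ 34,   5,  12, -19],
 [ 38,   1,  18, -35],
 [  6,   7,  -4,  15]]
Now row reduce the product.
R2 ← R2 − (17/10)·R1: [0, -26/5, 26/5, -78/5]
R3 ← R3 − (19/10)·R1: [0, -52/5, 52/5, -156/5]
R4 ← R4 − (3/10)·R1: [0, 26/5, -26/5, 78/5]
R3 ← R3 − (2)·R2: [0, 0, 0, 0]
R4 ← R4 + R2: [0, 0, 0, 0]
2 nonzero rows, so rank(CT) = 2.

2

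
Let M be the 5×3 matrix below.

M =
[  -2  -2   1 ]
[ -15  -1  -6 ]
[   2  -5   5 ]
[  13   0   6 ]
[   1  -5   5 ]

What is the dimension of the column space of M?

Row reduce to echelon form.
R2 ← R2 − (15/2)·R1: [0, 14, -27/2]
R3 ← R3 + R1: [0, -7, 6]
R4 ← R4 + (13/2)·R1: [0, -13, 25/2]
R5 ← R5 + (1/2)·R1: [0, -6, 11/2]
R3 ← R3 + (1/2)·R2: [0, 0, -3/4]
R4 ← R4 + (13/14)·R2: [0, 0, -1/28]
R5 ← R5 + (3/7)·R2: [0, 0, -2/7]
R4 ← R4 − (1/21)·R3: [0, 0, 0]
R5 ← R5 − (8/21)·R3: [0, 0, 0]
Echelon form has 3 nonzero rows, so rank(M) = 3.
The column space has dimension equal to the rank: 3.

3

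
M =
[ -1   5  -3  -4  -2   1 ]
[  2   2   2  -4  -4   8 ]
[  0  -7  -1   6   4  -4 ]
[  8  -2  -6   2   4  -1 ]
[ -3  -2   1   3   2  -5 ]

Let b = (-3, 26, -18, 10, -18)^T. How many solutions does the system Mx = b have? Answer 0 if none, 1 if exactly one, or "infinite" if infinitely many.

Row reduce the augmented matrix [M | b].
R2 ← R2 + (2)·R1: [0, 12, -4, -12, -8, 10, 20]
R4 ← R4 + (8)·R1: [0, 38, -30, -30, -12, 7, -14]
R5 ← R5 − (3)·R1: [0, -17, 10, 15, 8, -8, -9]
R3 ← R3 + (7/12)·R2: [0, 0, -10/3, -1, -2/3, 11/6, -19/3]
R4 ← R4 − (19/6)·R2: [0, 0, -52/3, 8, 40/3, -74/3, -232/3]
R5 ← R5 + (17/12)·R2: [0, 0, 13/3, -2, -10/3, 37/6, 58/3]
R4 ← R4 − (26/5)·R3: [0, 0, 0, 66/5, 84/5, -171/5, -222/5]
R5 ← R5 + (13/10)·R3: [0, 0, 0, -33/10, -21/5, 171/20, 111/10]
R5 ← R5 + (1/4)·R4: [0, 0, 0, 0, 0, 0, 0]
The echelon form has 4 nonzero rows, and every pivot lies in the first 6 columns, so rank(M) = rank([M|b]) = 4.
The system is consistent.
rank = 4 < 6 unknowns, so there are infinitely many solutions.

infinite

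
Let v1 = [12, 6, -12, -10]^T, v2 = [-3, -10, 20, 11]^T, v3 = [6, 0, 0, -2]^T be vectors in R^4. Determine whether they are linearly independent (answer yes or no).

no

Form the matrix with these vectors as rows and row reduce.
R2 ← R2 + (1/4)·R1: [0, -17/2, 17, 17/2]
R3 ← R3 − (1/2)·R1: [0, -3, 6, 3]
R3 ← R3 − (6/17)·R2: [0, 0, 0, 0]
2 nonzero rows, so the 3 vectors span a space of dimension 2.
Since 2 < 3, the vectors are linearly dependent.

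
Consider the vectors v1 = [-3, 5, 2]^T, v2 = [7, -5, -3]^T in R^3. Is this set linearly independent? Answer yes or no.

yes

Form the matrix with these vectors as rows and row reduce.
R2 ← R2 + (7/3)·R1: [0, 20/3, 5/3]
2 nonzero rows, so the 2 vectors span a space of dimension 2.
Since 2 = 2, the vectors are linearly independent.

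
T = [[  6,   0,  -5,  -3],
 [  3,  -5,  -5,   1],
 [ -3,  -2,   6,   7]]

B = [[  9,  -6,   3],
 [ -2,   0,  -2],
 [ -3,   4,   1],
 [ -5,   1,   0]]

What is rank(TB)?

First compute TB:
[[ 84, -59,  13],
 [ 47, -37,  14],
 [-76,  49,   1]]
Now row reduce the product.
R2 ← R2 − (47/84)·R1: [0, -335/84, 565/84]
R3 ← R3 + (19/21)·R1: [0, -92/21, 268/21]
R3 ← R3 − (368/335)·R2: [0, 0, 360/67]
3 nonzero rows, so rank(TB) = 3.

3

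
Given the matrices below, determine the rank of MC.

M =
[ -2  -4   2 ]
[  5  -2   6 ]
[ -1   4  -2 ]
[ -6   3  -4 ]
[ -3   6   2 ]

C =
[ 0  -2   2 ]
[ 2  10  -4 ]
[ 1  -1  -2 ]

3

First compute MC:
[[ -6, -38,   8],
 [  2, -36,   6],
 [  6,  44, -14],
 [  2,  46, -16],
 [ 14,  64, -34]]
Now row reduce the product.
R2 ← R2 + (1/3)·R1: [0, -146/3, 26/3]
R3 ← R3 + R1: [0, 6, -6]
R4 ← R4 + (1/3)·R1: [0, 100/3, -40/3]
R5 ← R5 + (7/3)·R1: [0, -74/3, -46/3]
R3 ← R3 + (9/73)·R2: [0, 0, -360/73]
R4 ← R4 + (50/73)·R2: [0, 0, -540/73]
R5 ← R5 − (37/73)·R2: [0, 0, -1440/73]
R4 ← R4 − (3/2)·R3: [0, 0, 0]
R5 ← R5 − (4)·R3: [0, 0, 0]
3 nonzero rows, so rank(MC) = 3.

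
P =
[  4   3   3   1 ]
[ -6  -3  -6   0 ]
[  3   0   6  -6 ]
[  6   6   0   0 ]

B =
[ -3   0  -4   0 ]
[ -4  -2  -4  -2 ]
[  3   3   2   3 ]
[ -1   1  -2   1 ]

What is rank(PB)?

First compute PB:
[[-16,   4, -24,   4],
 [ 12, -12,  24, -12],
 [ 15,  12,  12,  12],
 [-42, -12, -48, -12]]
Now row reduce the product.
R2 ← R2 + (3/4)·R1: [0, -9, 6, -9]
R3 ← R3 + (15/16)·R1: [0, 63/4, -21/2, 63/4]
R4 ← R4 − (21/8)·R1: [0, -45/2, 15, -45/2]
R3 ← R3 + (7/4)·R2: [0, 0, 0, 0]
R4 ← R4 − (5/2)·R2: [0, 0, 0, 0]
2 nonzero rows, so rank(PB) = 2.

2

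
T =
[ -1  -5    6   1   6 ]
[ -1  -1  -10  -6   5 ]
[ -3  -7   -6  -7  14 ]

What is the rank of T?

3

Row reduce to echelon form.
R2 ← R2 − R1: [0, 4, -16, -7, -1]
R3 ← R3 − (3)·R1: [0, 8, -24, -10, -4]
R3 ← R3 − (2)·R2: [0, 0, 8, 4, -2]
Echelon form has 3 nonzero rows, so rank(T) = 3.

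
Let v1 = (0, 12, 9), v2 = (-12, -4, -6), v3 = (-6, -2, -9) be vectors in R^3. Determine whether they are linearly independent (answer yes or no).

Form the matrix with these vectors as rows and row reduce.
Swap R1 ↔ R2
R3 ← R3 − (1/2)·R1: [0, 0, -6]
3 nonzero rows, so the 3 vectors span a space of dimension 3.
Since 3 = 3, the vectors are linearly independent.

yes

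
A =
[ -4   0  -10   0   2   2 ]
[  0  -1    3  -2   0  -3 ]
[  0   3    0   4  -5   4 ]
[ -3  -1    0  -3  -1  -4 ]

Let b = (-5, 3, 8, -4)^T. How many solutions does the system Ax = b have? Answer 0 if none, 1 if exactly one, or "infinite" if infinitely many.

0

Row reduce the augmented matrix [A | b].
R4 ← R4 − (3/4)·R1: [0, -1, 15/2, -3, -5/2, -11/2, -1/4]
R3 ← R3 + (3)·R2: [0, 0, 9, -2, -5, -5, 17]
R4 ← R4 − R2: [0, 0, 9/2, -1, -5/2, -5/2, -13/4]
R4 ← R4 − (1/2)·R3: [0, 0, 0, 0, 0, 0, -47/4]
The echelon form has 4 nonzero rows; the last pivot sits in the augmented column, so rank(A) = 3 but rank([A|b]) = 4.
Since the ranks differ, the system is inconsistent.
It has no solutions.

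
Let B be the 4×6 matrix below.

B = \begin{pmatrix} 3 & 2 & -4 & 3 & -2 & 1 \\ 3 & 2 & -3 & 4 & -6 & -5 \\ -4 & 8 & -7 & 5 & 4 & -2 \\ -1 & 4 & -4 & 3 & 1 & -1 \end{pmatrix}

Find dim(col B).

3

Row reduce to echelon form.
R2 ← R2 − R1: [0, 0, 1, 1, -4, -6]
R3 ← R3 + (4/3)·R1: [0, 32/3, -37/3, 9, 4/3, -2/3]
R4 ← R4 + (1/3)·R1: [0, 14/3, -16/3, 4, 1/3, -2/3]
Swap R2 ↔ R3
R4 ← R4 − (7/16)·R2: [0, 0, 1/16, 1/16, -1/4, -3/8]
R4 ← R4 − (1/16)·R3: [0, 0, 0, 0, 0, 0]
Echelon form has 3 nonzero rows, so rank(B) = 3.
The column space has dimension equal to the rank: 3.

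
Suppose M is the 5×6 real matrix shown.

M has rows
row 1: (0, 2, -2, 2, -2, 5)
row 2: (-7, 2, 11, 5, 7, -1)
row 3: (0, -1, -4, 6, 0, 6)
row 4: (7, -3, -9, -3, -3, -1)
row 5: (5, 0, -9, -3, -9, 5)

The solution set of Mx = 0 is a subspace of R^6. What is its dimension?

1

Row reduce to echelon form.
Swap R1 ↔ R2
R4 ← R4 + R1: [0, -1, 2, 2, 4, -2]
R5 ← R5 + (5/7)·R1: [0, 10/7, -8/7, 4/7, -4, 30/7]
R3 ← R3 + (1/2)·R2: [0, 0, -5, 7, -1, 17/2]
R4 ← R4 + (1/2)·R2: [0, 0, 1, 3, 3, 1/2]
R5 ← R5 − (5/7)·R2: [0, 0, 2/7, -6/7, -18/7, 5/7]
R4 ← R4 + (1/5)·R3: [0, 0, 0, 22/5, 14/5, 11/5]
R5 ← R5 + (2/35)·R3: [0, 0, 0, -16/35, -92/35, 6/5]
R5 ← R5 + (8/77)·R4: [0, 0, 0, 0, -180/77, 10/7]
5 nonzero rows, so rank(M) = 5.
M has 6 columns; by rank–nullity, nullity = 6 − 5 = 1.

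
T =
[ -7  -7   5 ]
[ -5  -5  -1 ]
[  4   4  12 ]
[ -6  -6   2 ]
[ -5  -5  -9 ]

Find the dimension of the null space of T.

1

Row reduce to echelon form.
R2 ← R2 − (5/7)·R1: [0, 0, -32/7]
R3 ← R3 + (4/7)·R1: [0, 0, 104/7]
R4 ← R4 − (6/7)·R1: [0, 0, -16/7]
R5 ← R5 − (5/7)·R1: [0, 0, -88/7]
R3 ← R3 + (13/4)·R2: [0, 0, 0]
R4 ← R4 − (1/2)·R2: [0, 0, 0]
R5 ← R5 − (11/4)·R2: [0, 0, 0]
2 nonzero rows, so rank(T) = 2.
T has 3 columns; by rank–nullity, nullity = 3 − 2 = 1.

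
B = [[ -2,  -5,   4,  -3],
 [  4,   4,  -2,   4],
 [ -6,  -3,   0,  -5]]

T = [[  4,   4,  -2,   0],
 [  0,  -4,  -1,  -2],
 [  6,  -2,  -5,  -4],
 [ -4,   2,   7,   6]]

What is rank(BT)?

2

First compute BT:
[[ 28,  -2, -32, -24],
 [-12,  12,  26,  24],
 [ -4, -22, -20, -24]]
Now row reduce the product.
R2 ← R2 + (3/7)·R1: [0, 78/7, 86/7, 96/7]
R3 ← R3 + (1/7)·R1: [0, -156/7, -172/7, -192/7]
R3 ← R3 + (2)·R2: [0, 0, 0, 0]
2 nonzero rows, so rank(BT) = 2.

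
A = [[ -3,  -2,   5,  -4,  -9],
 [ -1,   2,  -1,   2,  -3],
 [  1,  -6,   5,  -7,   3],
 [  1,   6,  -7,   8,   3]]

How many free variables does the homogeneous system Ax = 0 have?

Row reduce to echelon form.
R2 ← R2 − (1/3)·R1: [0, 8/3, -8/3, 10/3, 0]
R3 ← R3 + (1/3)·R1: [0, -20/3, 20/3, -25/3, 0]
R4 ← R4 + (1/3)·R1: [0, 16/3, -16/3, 20/3, 0]
R3 ← R3 + (5/2)·R2: [0, 0, 0, 0, 0]
R4 ← R4 − (2)·R2: [0, 0, 0, 0, 0]
2 nonzero rows, so rank(A) = 2.
A has 5 columns; by rank–nullity, nullity = 5 − 2 = 3.

3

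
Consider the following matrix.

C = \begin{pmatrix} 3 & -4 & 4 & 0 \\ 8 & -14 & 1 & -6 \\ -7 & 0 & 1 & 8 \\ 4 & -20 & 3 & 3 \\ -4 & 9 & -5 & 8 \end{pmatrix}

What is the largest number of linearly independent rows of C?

Row reduce to echelon form.
R2 ← R2 − (8/3)·R1: [0, -10/3, -29/3, -6]
R3 ← R3 + (7/3)·R1: [0, -28/3, 31/3, 8]
R4 ← R4 − (4/3)·R1: [0, -44/3, -7/3, 3]
R5 ← R5 + (4/3)·R1: [0, 11/3, 1/3, 8]
R3 ← R3 − (14/5)·R2: [0, 0, 187/5, 124/5]
R4 ← R4 − (22/5)·R2: [0, 0, 201/5, 147/5]
R5 ← R5 + (11/10)·R2: [0, 0, -103/10, 7/5]
R4 ← R4 − (201/187)·R3: [0, 0, 0, 513/187]
R5 ← R5 + (103/374)·R3: [0, 0, 0, 1539/187]
R5 ← R5 − (3)·R4: [0, 0, 0, 0]
Echelon form has 4 nonzero rows, so rank(C) = 4.
The rank gives the maximum number of linearly independent rows: 4.

4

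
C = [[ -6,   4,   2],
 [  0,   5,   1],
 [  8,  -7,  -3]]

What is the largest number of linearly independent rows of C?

2

Row reduce to echelon form.
R3 ← R3 + (4/3)·R1: [0, -5/3, -1/3]
R3 ← R3 + (1/3)·R2: [0, 0, 0]
Echelon form has 2 nonzero rows, so rank(C) = 2.
The rank gives the maximum number of linearly independent rows: 2.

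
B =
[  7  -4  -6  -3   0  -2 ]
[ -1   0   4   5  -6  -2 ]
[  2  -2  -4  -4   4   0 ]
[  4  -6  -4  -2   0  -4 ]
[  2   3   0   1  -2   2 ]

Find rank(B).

Row reduce to echelon form.
R2 ← R2 + (1/7)·R1: [0, -4/7, 22/7, 32/7, -6, -16/7]
R3 ← R3 − (2/7)·R1: [0, -6/7, -16/7, -22/7, 4, 4/7]
R4 ← R4 − (4/7)·R1: [0, -26/7, -4/7, -2/7, 0, -20/7]
R5 ← R5 − (2/7)·R1: [0, 29/7, 12/7, 13/7, -2, 18/7]
R3 ← R3 − (3/2)·R2: [0, 0, -7, -10, 13, 4]
R4 ← R4 − (13/2)·R2: [0, 0, -21, -30, 39, 12]
R5 ← R5 + (29/4)·R2: [0, 0, 49/2, 35, -91/2, -14]
R4 ← R4 − (3)·R3: [0, 0, 0, 0, 0, 0]
R5 ← R5 + (7/2)·R3: [0, 0, 0, 0, 0, 0]
Echelon form has 3 nonzero rows, so rank(B) = 3.

3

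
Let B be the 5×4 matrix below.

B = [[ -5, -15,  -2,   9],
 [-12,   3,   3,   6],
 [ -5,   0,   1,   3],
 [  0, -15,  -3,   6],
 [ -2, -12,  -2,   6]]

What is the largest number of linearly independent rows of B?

2

Row reduce to echelon form.
R2 ← R2 − (12/5)·R1: [0, 39, 39/5, -78/5]
R3 ← R3 − R1: [0, 15, 3, -6]
R5 ← R5 − (2/5)·R1: [0, -6, -6/5, 12/5]
R3 ← R3 − (5/13)·R2: [0, 0, 0, 0]
R4 ← R4 + (5/13)·R2: [0, 0, 0, 0]
R5 ← R5 + (2/13)·R2: [0, 0, 0, 0]
Echelon form has 2 nonzero rows, so rank(B) = 2.
The rank gives the maximum number of linearly independent rows: 2.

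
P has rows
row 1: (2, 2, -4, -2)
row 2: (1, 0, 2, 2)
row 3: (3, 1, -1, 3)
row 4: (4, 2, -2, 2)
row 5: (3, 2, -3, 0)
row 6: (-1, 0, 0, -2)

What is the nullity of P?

1

Row reduce to echelon form.
R2 ← R2 − (1/2)·R1: [0, -1, 4, 3]
R3 ← R3 − (3/2)·R1: [0, -2, 5, 6]
R4 ← R4 − (2)·R1: [0, -2, 6, 6]
R5 ← R5 − (3/2)·R1: [0, -1, 3, 3]
R6 ← R6 + (1/2)·R1: [0, 1, -2, -3]
R3 ← R3 − (2)·R2: [0, 0, -3, 0]
R4 ← R4 − (2)·R2: [0, 0, -2, 0]
R5 ← R5 − R2: [0, 0, -1, 0]
R6 ← R6 + R2: [0, 0, 2, 0]
R4 ← R4 − (2/3)·R3: [0, 0, 0, 0]
R5 ← R5 − (1/3)·R3: [0, 0, 0, 0]
R6 ← R6 + (2/3)·R3: [0, 0, 0, 0]
3 nonzero rows, so rank(P) = 3.
P has 4 columns; by rank–nullity, nullity = 4 − 3 = 1.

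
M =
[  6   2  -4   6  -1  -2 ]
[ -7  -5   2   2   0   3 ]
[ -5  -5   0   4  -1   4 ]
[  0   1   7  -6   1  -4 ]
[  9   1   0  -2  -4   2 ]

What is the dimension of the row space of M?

Row reduce to echelon form.
R2 ← R2 + (7/6)·R1: [0, -8/3, -8/3, 9, -7/6, 2/3]
R3 ← R3 + (5/6)·R1: [0, -10/3, -10/3, 9, -11/6, 7/3]
R5 ← R5 − (3/2)·R1: [0, -2, 6, -11, -5/2, 5]
R3 ← R3 − (5/4)·R2: [0, 0, 0, -9/4, -3/8, 3/2]
R4 ← R4 + (3/8)·R2: [0, 0, 6, -21/8, 9/16, -15/4]
R5 ← R5 − (3/4)·R2: [0, 0, 8, -71/4, -13/8, 9/2]
Swap R3 ↔ R4
R5 ← R5 − (4/3)·R3: [0, 0, 0, -57/4, -19/8, 19/2]
R5 ← R5 − (19/3)·R4: [0, 0, 0, 0, 0, 0]
Echelon form has 4 nonzero rows, so rank(M) = 4.
The row space has dimension equal to the rank: 4.

4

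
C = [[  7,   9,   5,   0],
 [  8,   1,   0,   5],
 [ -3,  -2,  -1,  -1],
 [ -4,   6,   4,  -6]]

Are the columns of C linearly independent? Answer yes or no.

no

Row reduce C to echelon form.
R2 ← R2 − (8/7)·R1: [0, -65/7, -40/7, 5]
R3 ← R3 + (3/7)·R1: [0, 13/7, 8/7, -1]
R4 ← R4 + (4/7)·R1: [0, 78/7, 48/7, -6]
R3 ← R3 + (1/5)·R2: [0, 0, 0, 0]
R4 ← R4 + (6/5)·R2: [0, 0, 0, 0]
2 pivots among 4 columns.
Only 2 < 4 pivot columns, so the columns are linearly dependent.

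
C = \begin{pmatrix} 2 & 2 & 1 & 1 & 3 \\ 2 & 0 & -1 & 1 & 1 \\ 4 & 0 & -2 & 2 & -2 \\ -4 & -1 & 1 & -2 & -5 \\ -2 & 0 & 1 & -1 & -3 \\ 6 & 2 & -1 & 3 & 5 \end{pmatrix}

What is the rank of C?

3

Row reduce to echelon form.
R2 ← R2 − R1: [0, -2, -2, 0, -2]
R3 ← R3 − (2)·R1: [0, -4, -4, 0, -8]
R4 ← R4 + (2)·R1: [0, 3, 3, 0, 1]
R5 ← R5 + R1: [0, 2, 2, 0, 0]
R6 ← R6 − (3)·R1: [0, -4, -4, 0, -4]
R3 ← R3 − (2)·R2: [0, 0, 0, 0, -4]
R4 ← R4 + (3/2)·R2: [0, 0, 0, 0, -2]
R5 ← R5 + R2: [0, 0, 0, 0, -2]
R6 ← R6 − (2)·R2: [0, 0, 0, 0, 0]
R4 ← R4 − (1/2)·R3: [0, 0, 0, 0, 0]
R5 ← R5 − (1/2)·R3: [0, 0, 0, 0, 0]
Echelon form has 3 nonzero rows, so rank(C) = 3.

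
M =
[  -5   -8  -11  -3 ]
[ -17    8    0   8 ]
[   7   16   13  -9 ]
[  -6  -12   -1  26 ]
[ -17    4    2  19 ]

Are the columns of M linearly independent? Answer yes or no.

Row reduce M to echelon form.
R2 ← R2 − (17/5)·R1: [0, 176/5, 187/5, 91/5]
R3 ← R3 + (7/5)·R1: [0, 24/5, -12/5, -66/5]
R4 ← R4 − (6/5)·R1: [0, -12/5, 61/5, 148/5]
R5 ← R5 − (17/5)·R1: [0, 156/5, 197/5, 146/5]
R3 ← R3 − (3/22)·R2: [0, 0, -15/2, -345/22]
R4 ← R4 + (3/44)·R2: [0, 0, 59/4, 1357/44]
R5 ← R5 − (39/44)·R2: [0, 0, 25/4, 575/44]
R4 ← R4 + (59/30)·R3: [0, 0, 0, 0]
R5 ← R5 + (5/6)·R3: [0, 0, 0, 0]
3 pivots among 4 columns.
Only 3 < 4 pivot columns, so the columns are linearly dependent.

no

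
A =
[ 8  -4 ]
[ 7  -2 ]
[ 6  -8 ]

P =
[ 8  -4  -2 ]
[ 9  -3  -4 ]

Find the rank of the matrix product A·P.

First compute AP:
[[ 28, -20,   0],
 [ 38, -22,  -6],
 [-24,   0,  20]]
Now row reduce the product.
R2 ← R2 − (19/14)·R1: [0, 36/7, -6]
R3 ← R3 + (6/7)·R1: [0, -120/7, 20]
R3 ← R3 + (10/3)·R2: [0, 0, 0]
2 nonzero rows, so rank(AP) = 2.

2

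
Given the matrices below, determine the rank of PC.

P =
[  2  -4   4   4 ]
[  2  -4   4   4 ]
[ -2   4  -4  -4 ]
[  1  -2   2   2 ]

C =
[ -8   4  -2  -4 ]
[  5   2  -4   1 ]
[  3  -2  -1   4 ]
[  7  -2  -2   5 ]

First compute PC:
[[  4, -16,   0,  24],
 [  4, -16,   0,  24],
 [ -4,  16,   0, -24],
 [  2,  -8,   0,  12]]
Now row reduce the product.
R2 ← R2 − R1: [0, 0, 0, 0]
R3 ← R3 + R1: [0, 0, 0, 0]
R4 ← R4 − (1/2)·R1: [0, 0, 0, 0]
1 nonzero row, so rank(PC) = 1.

1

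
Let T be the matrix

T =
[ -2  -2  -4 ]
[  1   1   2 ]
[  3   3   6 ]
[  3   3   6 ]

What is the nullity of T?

2

Row reduce to echelon form.
R2 ← R2 + (1/2)·R1: [0, 0, 0]
R3 ← R3 + (3/2)·R1: [0, 0, 0]
R4 ← R4 + (3/2)·R1: [0, 0, 0]
1 nonzero row, so rank(T) = 1.
T has 3 columns; by rank–nullity, nullity = 3 − 1 = 2.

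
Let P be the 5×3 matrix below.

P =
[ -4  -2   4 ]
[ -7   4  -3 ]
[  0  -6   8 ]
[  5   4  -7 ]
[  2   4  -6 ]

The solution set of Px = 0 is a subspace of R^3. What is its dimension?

Row reduce to echelon form.
R2 ← R2 − (7/4)·R1: [0, 15/2, -10]
R4 ← R4 + (5/4)·R1: [0, 3/2, -2]
R5 ← R5 + (1/2)·R1: [0, 3, -4]
R3 ← R3 + (4/5)·R2: [0, 0, 0]
R4 ← R4 − (1/5)·R2: [0, 0, 0]
R5 ← R5 − (2/5)·R2: [0, 0, 0]
2 nonzero rows, so rank(P) = 2.
P has 3 columns; by rank–nullity, nullity = 3 − 2 = 1.

1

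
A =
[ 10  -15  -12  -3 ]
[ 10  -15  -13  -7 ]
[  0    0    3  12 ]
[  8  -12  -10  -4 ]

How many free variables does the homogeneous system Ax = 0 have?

2

Row reduce to echelon form.
R2 ← R2 − R1: [0, 0, -1, -4]
R4 ← R4 − (4/5)·R1: [0, 0, -2/5, -8/5]
R3 ← R3 + (3)·R2: [0, 0, 0, 0]
R4 ← R4 − (2/5)·R2: [0, 0, 0, 0]
2 nonzero rows, so rank(A) = 2.
A has 4 columns; by rank–nullity, nullity = 4 − 2 = 2.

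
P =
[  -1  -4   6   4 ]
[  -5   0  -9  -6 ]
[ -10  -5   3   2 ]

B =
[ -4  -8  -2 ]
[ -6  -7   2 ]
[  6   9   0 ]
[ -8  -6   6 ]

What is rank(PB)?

2

First compute PB:
[[ 32,  66,  18],
 [ 14,  -5, -26],
 [ 72, 130,  22]]
Now row reduce the product.
R2 ← R2 − (7/16)·R1: [0, -271/8, -271/8]
R3 ← R3 − (9/4)·R1: [0, -37/2, -37/2]
R3 ← R3 − (148/271)·R2: [0, 0, 0]
2 nonzero rows, so rank(PB) = 2.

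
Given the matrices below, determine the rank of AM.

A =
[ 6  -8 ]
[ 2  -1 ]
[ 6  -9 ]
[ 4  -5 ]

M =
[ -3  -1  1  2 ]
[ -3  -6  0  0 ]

First compute AM:
[[  6,  42,   6,  12],
 [ -3,   4,   2,   4],
 [  9,  48,   6,  12],
 [  3,  26,   4,   8]]
Now row reduce the product.
R2 ← R2 + (1/2)·R1: [0, 25, 5, 10]
R3 ← R3 − (3/2)·R1: [0, -15, -3, -6]
R4 ← R4 − (1/2)·R1: [0, 5, 1, 2]
R3 ← R3 + (3/5)·R2: [0, 0, 0, 0]
R4 ← R4 − (1/5)·R2: [0, 0, 0, 0]
2 nonzero rows, so rank(AM) = 2.

2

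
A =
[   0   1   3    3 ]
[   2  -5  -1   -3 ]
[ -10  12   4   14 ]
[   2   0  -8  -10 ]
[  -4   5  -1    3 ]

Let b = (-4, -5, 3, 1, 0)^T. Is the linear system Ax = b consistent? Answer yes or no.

Row reduce the augmented matrix [A | b].
Swap R1 ↔ R2
R3 ← R3 + (5)·R1: [0, -13, -1, -1, -22]
R4 ← R4 − R1: [0, 5, -7, -7, 6]
R5 ← R5 + (2)·R1: [0, -5, -3, -3, -10]
R3 ← R3 + (13)·R2: [0, 0, 38, 38, -74]
R4 ← R4 − (5)·R2: [0, 0, -22, -22, 26]
R5 ← R5 + (5)·R2: [0, 0, 12, 12, -30]
R4 ← R4 + (11/19)·R3: [0, 0, 0, 0, -320/19]
R5 ← R5 − (6/19)·R3: [0, 0, 0, 0, -126/19]
R5 ← R5 − (63/160)·R4: [0, 0, 0, 0, 0]
The echelon form has 4 nonzero rows; the last pivot sits in the augmented column, so rank(A) = 3 but rank([A|b]) = 4.
Since the ranks differ, the system is inconsistent.

no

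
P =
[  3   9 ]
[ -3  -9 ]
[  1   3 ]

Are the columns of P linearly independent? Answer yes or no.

no

Row reduce P to echelon form.
R2 ← R2 + R1: [0, 0]
R3 ← R3 − (1/3)·R1: [0, 0]
1 pivot among 2 columns.
Only 1 < 2 pivot columns, so the columns are linearly dependent.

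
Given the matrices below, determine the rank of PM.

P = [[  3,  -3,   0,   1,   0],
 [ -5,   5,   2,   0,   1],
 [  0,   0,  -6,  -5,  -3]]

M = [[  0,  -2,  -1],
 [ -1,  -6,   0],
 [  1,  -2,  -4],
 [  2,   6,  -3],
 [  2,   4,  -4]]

First compute PM:
[[  5,  18,  -6],
 [ -1, -20,  -7],
 [-22, -30,  51]]
Now row reduce the product.
R2 ← R2 + (1/5)·R1: [0, -82/5, -41/5]
R3 ← R3 + (22/5)·R1: [0, 246/5, 123/5]
R3 ← R3 + (3)·R2: [0, 0, 0]
2 nonzero rows, so rank(PM) = 2.

2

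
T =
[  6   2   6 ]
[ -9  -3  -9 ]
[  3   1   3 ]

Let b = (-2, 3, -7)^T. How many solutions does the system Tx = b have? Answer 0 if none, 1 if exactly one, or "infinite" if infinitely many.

Row reduce the augmented matrix [T | b].
R2 ← R2 + (3/2)·R1: [0, 0, 0, 0]
R3 ← R3 − (1/2)·R1: [0, 0, 0, -6]
Swap R2 ↔ R3
The echelon form has 2 nonzero rows; the last pivot sits in the augmented column, so rank(T) = 1 but rank([T|b]) = 2.
Since the ranks differ, the system is inconsistent.
It has no solutions.

0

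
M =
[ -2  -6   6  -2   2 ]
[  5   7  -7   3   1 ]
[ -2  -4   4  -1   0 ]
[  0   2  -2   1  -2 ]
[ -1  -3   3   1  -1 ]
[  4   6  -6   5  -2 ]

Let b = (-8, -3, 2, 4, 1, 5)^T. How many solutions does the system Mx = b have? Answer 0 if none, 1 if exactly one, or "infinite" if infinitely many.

0

Row reduce the augmented matrix [M | b].
R2 ← R2 + (5/2)·R1: [0, -8, 8, -2, 6, -23]
R3 ← R3 − R1: [0, 2, -2, 1, -2, 10]
R5 ← R5 − (1/2)·R1: [0, 0, 0, 2, -2, 5]
R6 ← R6 + (2)·R1: [0, -6, 6, 1, 2, -11]
R3 ← R3 + (1/4)·R2: [0, 0, 0, 1/2, -1/2, 17/4]
R4 ← R4 + (1/4)·R2: [0, 0, 0, 1/2, -1/2, -7/4]
R6 ← R6 − (3/4)·R2: [0, 0, 0, 5/2, -5/2, 25/4]
R4 ← R4 − R3: [0, 0, 0, 0, 0, -6]
R5 ← R5 − (4)·R3: [0, 0, 0, 0, 0, -12]
R6 ← R6 − (5)·R3: [0, 0, 0, 0, 0, -15]
R5 ← R5 − (2)·R4: [0, 0, 0, 0, 0, 0]
R6 ← R6 − (5/2)·R4: [0, 0, 0, 0, 0, 0]
The echelon form has 4 nonzero rows; the last pivot sits in the augmented column, so rank(M) = 3 but rank([M|b]) = 4.
Since the ranks differ, the system is inconsistent.
It has no solutions.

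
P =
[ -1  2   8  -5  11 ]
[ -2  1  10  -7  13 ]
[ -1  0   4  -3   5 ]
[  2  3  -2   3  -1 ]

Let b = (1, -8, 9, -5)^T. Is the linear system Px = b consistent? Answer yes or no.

no

Row reduce the augmented matrix [P | b].
R2 ← R2 − (2)·R1: [0, -3, -6, 3, -9, -10]
R3 ← R3 − R1: [0, -2, -4, 2, -6, 8]
R4 ← R4 + (2)·R1: [0, 7, 14, -7, 21, -3]
R3 ← R3 − (2/3)·R2: [0, 0, 0, 0, 0, 44/3]
R4 ← R4 + (7/3)·R2: [0, 0, 0, 0, 0, -79/3]
R4 ← R4 + (79/44)·R3: [0, 0, 0, 0, 0, 0]
The echelon form has 3 nonzero rows; the last pivot sits in the augmented column, so rank(P) = 2 but rank([P|b]) = 3.
Since the ranks differ, the system is inconsistent.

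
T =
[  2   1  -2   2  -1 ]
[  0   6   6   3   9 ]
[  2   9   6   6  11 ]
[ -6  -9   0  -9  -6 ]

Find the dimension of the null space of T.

3

Row reduce to echelon form.
R3 ← R3 − R1: [0, 8, 8, 4, 12]
R4 ← R4 + (3)·R1: [0, -6, -6, -3, -9]
R3 ← R3 − (4/3)·R2: [0, 0, 0, 0, 0]
R4 ← R4 + R2: [0, 0, 0, 0, 0]
2 nonzero rows, so rank(T) = 2.
T has 5 columns; by rank–nullity, nullity = 5 − 2 = 3.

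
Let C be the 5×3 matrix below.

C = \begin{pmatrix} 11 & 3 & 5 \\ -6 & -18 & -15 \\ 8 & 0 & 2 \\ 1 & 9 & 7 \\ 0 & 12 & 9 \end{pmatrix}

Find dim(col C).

Row reduce to echelon form.
R2 ← R2 + (6/11)·R1: [0, -180/11, -135/11]
R3 ← R3 − (8/11)·R1: [0, -24/11, -18/11]
R4 ← R4 − (1/11)·R1: [0, 96/11, 72/11]
R3 ← R3 − (2/15)·R2: [0, 0, 0]
R4 ← R4 + (8/15)·R2: [0, 0, 0]
R5 ← R5 + (11/15)·R2: [0, 0, 0]
Echelon form has 2 nonzero rows, so rank(C) = 2.
The column space has dimension equal to the rank: 2.

2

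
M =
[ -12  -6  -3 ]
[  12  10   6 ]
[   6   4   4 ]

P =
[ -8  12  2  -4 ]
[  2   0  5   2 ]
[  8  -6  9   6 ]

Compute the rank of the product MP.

2

First compute MP:
[[ 60, -126, -81,  18],
 [-28, 108, 128,   8],
 [ -8,  48,  68,   8]]
Now row reduce the product.
R2 ← R2 + (7/15)·R1: [0, 246/5, 451/5, 82/5]
R3 ← R3 + (2/15)·R1: [0, 156/5, 286/5, 52/5]
R3 ← R3 − (26/41)·R2: [0, 0, 0, 0]
2 nonzero rows, so rank(MP) = 2.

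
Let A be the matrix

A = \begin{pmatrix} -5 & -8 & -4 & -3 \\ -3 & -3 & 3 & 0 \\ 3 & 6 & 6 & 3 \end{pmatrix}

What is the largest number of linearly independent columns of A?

Row reduce to echelon form.
R2 ← R2 − (3/5)·R1: [0, 9/5, 27/5, 9/5]
R3 ← R3 + (3/5)·R1: [0, 6/5, 18/5, 6/5]
R3 ← R3 − (2/3)·R2: [0, 0, 0, 0]
Echelon form has 2 nonzero rows, so rank(A) = 2.
The rank gives the maximum number of linearly independent columns: 2.

2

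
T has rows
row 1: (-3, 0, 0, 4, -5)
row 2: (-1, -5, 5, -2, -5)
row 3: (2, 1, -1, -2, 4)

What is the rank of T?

2

Row reduce to echelon form.
R2 ← R2 − (1/3)·R1: [0, -5, 5, -10/3, -10/3]
R3 ← R3 + (2/3)·R1: [0, 1, -1, 2/3, 2/3]
R3 ← R3 + (1/5)·R2: [0, 0, 0, 0, 0]
Echelon form has 2 nonzero rows, so rank(T) = 2.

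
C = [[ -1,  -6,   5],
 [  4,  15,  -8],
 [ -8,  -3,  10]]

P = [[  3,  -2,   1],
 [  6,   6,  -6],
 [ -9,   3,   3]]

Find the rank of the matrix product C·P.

First compute CP:
[[-84, -19,  50],
 [174,  58, -110],
 [-132,  28,  40]]
Now row reduce the product.
R2 ← R2 + (29/14)·R1: [0, 261/14, -45/7]
R3 ← R3 − (11/7)·R1: [0, 405/7, -270/7]
R3 ← R3 − (90/29)·R2: [0, 0, -540/29]
3 nonzero rows, so rank(CP) = 3.

3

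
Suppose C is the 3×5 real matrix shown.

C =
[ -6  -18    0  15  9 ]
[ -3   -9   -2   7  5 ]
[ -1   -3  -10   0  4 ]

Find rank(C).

Row reduce to echelon form.
R2 ← R2 − (1/2)·R1: [0, 0, -2, -1/2, 1/2]
R3 ← R3 − (1/6)·R1: [0, 0, -10, -5/2, 5/2]
R3 ← R3 − (5)·R2: [0, 0, 0, 0, 0]
Echelon form has 2 nonzero rows, so rank(C) = 2.

2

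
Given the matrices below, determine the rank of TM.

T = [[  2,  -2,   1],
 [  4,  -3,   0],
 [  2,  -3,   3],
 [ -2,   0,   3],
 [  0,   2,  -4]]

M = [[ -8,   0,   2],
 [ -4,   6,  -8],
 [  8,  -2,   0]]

2

First compute TM:
[[  0, -14,  20],
 [-20, -18,  32],
 [ 20, -24,  28],
 [ 40,  -6,  -4],
 [-40,  20, -16]]
Now row reduce the product.
Swap R1 ↔ R2
R3 ← R3 + R1: [0, -42, 60]
R4 ← R4 + (2)·R1: [0, -42, 60]
R5 ← R5 − (2)·R1: [0, 56, -80]
R3 ← R3 − (3)·R2: [0, 0, 0]
R4 ← R4 − (3)·R2: [0, 0, 0]
R5 ← R5 + (4)·R2: [0, 0, 0]
2 nonzero rows, so rank(TM) = 2.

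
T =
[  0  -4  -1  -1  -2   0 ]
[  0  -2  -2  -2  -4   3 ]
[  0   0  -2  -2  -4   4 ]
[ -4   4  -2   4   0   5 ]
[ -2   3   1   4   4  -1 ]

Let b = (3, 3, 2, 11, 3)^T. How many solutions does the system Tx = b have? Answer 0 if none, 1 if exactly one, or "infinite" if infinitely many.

infinite

Row reduce the augmented matrix [T | b].
Swap R1 ↔ R4
R5 ← R5 − (1/2)·R1: [0, 1, 2, 2, 4, -7/2, -5/2]
R4 ← R4 − (2)·R2: [0, 0, 3, 3, 6, -6, -3]
R5 ← R5 + (1/2)·R2: [0, 0, 1, 1, 2, -2, -1]
R4 ← R4 + (3/2)·R3: [0, 0, 0, 0, 0, 0, 0]
R5 ← R5 + (1/2)·R3: [0, 0, 0, 0, 0, 0, 0]
The echelon form has 3 nonzero rows, and every pivot lies in the first 6 columns, so rank(T) = rank([T|b]) = 3.
The system is consistent.
rank = 3 < 6 unknowns, so there are infinitely many solutions.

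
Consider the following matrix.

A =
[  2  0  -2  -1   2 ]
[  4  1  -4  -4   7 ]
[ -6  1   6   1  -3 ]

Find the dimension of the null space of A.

Row reduce to echelon form.
R2 ← R2 − (2)·R1: [0, 1, 0, -2, 3]
R3 ← R3 + (3)·R1: [0, 1, 0, -2, 3]
R3 ← R3 − R2: [0, 0, 0, 0, 0]
2 nonzero rows, so rank(A) = 2.
A has 5 columns; by rank–nullity, nullity = 5 − 2 = 3.

3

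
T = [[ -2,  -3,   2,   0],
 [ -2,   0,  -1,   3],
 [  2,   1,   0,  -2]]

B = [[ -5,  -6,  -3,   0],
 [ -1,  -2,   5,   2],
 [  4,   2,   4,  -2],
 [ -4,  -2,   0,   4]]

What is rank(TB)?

First compute TB:
[[ 21,  22,  -1, -10],
 [ -6,   4,   2,  14],
 [ -3, -10,  -1,  -6]]
Now row reduce the product.
R2 ← R2 + (2/7)·R1: [0, 72/7, 12/7, 78/7]
R3 ← R3 + (1/7)·R1: [0, -48/7, -8/7, -52/7]
R3 ← R3 + (2/3)·R2: [0, 0, 0, 0]
2 nonzero rows, so rank(TB) = 2.

2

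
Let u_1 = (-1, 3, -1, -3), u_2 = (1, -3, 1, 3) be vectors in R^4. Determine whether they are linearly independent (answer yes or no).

Form the matrix with these vectors as rows and row reduce.
R2 ← R2 + R1: [0, 0, 0, 0]
1 nonzero row, so the 2 vectors span a space of dimension 1.
Since 1 < 2, the vectors are linearly dependent.

no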